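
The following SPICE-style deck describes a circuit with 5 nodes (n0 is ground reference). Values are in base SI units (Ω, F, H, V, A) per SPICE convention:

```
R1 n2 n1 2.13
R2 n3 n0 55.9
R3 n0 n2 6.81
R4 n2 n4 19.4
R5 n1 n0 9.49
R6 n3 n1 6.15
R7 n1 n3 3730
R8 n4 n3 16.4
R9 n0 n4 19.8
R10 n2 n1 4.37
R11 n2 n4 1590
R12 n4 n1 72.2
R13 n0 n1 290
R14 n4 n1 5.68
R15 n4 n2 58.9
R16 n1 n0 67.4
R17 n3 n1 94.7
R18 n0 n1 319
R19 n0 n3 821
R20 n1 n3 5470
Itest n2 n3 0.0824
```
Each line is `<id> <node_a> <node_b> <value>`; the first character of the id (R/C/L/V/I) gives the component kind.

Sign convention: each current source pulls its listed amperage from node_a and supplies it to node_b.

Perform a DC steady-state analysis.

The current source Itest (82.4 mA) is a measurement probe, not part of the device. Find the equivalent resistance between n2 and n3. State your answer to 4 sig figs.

Element admittances at DC:
  Y(R1) = 0.4695 S between n2,n1
  Y(R2) = 0.01789 S between n3,n0
  Y(R3) = 0.1468 S between n0,n2
  Y(R4) = 0.05155 S between n2,n4
  Y(R5) = 0.1054 S between n1,n0
  Y(R6) = 0.1626 S between n3,n1
  Y(R7) = 0.0002681 S between n1,n3
  Y(R8) = 0.06098 S between n4,n3
  Y(R9) = 0.05051 S between n0,n4
  Y(R10) = 0.2288 S between n2,n1
  Y(R11) = 0.0006289 S between n2,n4
  Y(R12) = 0.01385 S between n4,n1
  Y(R13) = 0.003448 S between n0,n1
  Y(R14) = 0.1761 S between n4,n1
  Y(R15) = 0.01698 S between n4,n2
  Y(R16) = 0.01484 S between n1,n0
  Y(R17) = 0.01056 S between n3,n1
  Y(R18) = 0.003135 S between n0,n1
  Y(R19) = 0.001218 S between n0,n3
  Y(R20) = 0.0001828 S between n1,n3
  Itest: injects 0.0824 A into n3 (from n2)
Assemble and solve the 4×4 MNA system:
  V(n1)=0.01461  V(n2)=-0.07514  V(n3)=0.3469  V(n4)=0.05055

R_eq = 5.122 Ω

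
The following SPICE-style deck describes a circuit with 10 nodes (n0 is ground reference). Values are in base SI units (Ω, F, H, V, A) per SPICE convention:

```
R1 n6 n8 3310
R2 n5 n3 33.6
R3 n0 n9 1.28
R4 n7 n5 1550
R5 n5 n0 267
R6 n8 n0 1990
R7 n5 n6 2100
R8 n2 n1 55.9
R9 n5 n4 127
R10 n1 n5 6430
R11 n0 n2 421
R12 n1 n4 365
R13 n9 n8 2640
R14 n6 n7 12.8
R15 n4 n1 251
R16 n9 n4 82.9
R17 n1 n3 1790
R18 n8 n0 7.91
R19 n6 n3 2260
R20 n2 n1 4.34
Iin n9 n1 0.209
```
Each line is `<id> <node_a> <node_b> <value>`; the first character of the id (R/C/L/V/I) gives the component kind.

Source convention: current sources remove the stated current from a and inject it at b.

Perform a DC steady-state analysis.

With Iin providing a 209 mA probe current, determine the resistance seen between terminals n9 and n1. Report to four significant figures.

MNA unknowns: 9 node voltages V₁..V_9
R1: Y=0.0003021 on G[6,8]
R2: Y=0.02976 on G[5,3]
R3: Y=0.7812 on G[0,9]
R4: Y=0.0006452 on G[7,5]
R5: Y=0.003745 on G[5,0]
R6: Y=0.0005025 on G[8,0]
R7: Y=0.0004762 on G[5,6]
R8: Y=0.01789 on G[2,1]
R9: Y=0.007874 on G[5,4]
R10: Y=0.0001555 on G[1,5]
R11: Y=0.002375 on G[0,2]
R12: Y=0.002740 on G[1,4]
R13: Y=0.0003788 on G[9,8]
R14: Y=0.07812 on G[6,7]
R15: Y=0.003984 on G[4,1]
R16: Y=0.01206 on G[9,4]
R17: Y=0.0005587 on G[1,3]
R18: Y=0.1264 on G[8,0]
R19: Y=0.0004425 on G[6,3]
R20: Y=0.2304 on G[2,1]
Iin: z[9]−=0.209, z[1]+=0.209
solve → V1=28.26, V2=27.99, V3=7.734, V4=9.247, V5=7.370, V6=6.262, V7=6.271, V8=0.01446, V9=-0.1228

R_eq = 135.8 Ω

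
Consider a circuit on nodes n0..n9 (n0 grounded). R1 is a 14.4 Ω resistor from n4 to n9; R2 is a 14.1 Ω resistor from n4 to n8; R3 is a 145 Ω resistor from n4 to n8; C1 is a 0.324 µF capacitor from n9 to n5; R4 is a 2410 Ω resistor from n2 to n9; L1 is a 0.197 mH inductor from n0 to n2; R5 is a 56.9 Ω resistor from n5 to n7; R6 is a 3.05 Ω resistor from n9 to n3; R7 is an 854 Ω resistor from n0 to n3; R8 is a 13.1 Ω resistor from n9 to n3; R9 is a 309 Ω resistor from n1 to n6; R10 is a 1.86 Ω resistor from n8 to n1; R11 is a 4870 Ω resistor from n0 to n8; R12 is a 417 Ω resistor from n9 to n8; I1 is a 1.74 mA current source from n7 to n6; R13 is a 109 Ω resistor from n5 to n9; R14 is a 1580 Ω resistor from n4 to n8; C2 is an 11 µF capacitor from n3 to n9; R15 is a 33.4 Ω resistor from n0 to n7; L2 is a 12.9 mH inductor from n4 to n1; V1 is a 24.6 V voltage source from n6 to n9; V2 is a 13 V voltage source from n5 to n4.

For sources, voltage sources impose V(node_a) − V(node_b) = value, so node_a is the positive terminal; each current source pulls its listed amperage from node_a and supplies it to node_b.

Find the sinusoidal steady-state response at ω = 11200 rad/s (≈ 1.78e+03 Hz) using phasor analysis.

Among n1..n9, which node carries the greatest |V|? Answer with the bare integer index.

MNA unknowns: 9 node voltages V₁..V_9 plus 2 source currents (V1, V2)
R1: Y=0.06944+0.000j on G[4,9]
R2: Y=0.07092+0.000j on G[4,8]
R3: Y=0.006897+0.000j on G[4,8]
C1: Y=0.000+0.003629j on G[9,5]
R4: Y=0.0004149+0.000j on G[2,9]
L1: Y=0.000-0.4532j on G[0,2]
R5: Y=0.01757+0.000j on G[5,7]
R6: Y=0.3279+0.000j on G[9,3]
R7: Y=0.001171+0.000j on G[0,3]
R8: Y=0.07634+0.000j on G[9,3]
R9: Y=0.003236+0.000j on G[1,6]
R10: Y=0.5376+0.000j on G[8,1]
R11: Y=0.0002053+0.000j on G[0,8]
R12: Y=0.002398+0.000j on G[9,8]
I1: z[7]−=0.00174, z[6]+=0.00174
R13: Y=0.009174+0.000j on G[5,9]
R14: Y=0.0006329+0.000j on G[4,8]
C2: Y=0.000+0.1232j on G[3,9]
R15: Y=0.02994+0.000j on G[0,7]
L2: Y=0.000-0.006921j on G[4,1]
V1: row V6−V9=24.6, i_V1 at 6,9
V2: row V5−V4=13, i_V2 at 5,4
solve → V1=-10.07+0.07986j, V2=-0.0004303-0.009555j, V3=-10.41+0.4509j, V4=-11.22-0.06645j, V5=1.780-0.06645j, V6=14.16+0.4605j, V7=0.6218-0.02458j, V8=-10.21+0.06276j, V9=-10.44+0.4605j
aux → i_V1=-0.07668-0.001232j, i_V2=-0.1344-0.03876j

6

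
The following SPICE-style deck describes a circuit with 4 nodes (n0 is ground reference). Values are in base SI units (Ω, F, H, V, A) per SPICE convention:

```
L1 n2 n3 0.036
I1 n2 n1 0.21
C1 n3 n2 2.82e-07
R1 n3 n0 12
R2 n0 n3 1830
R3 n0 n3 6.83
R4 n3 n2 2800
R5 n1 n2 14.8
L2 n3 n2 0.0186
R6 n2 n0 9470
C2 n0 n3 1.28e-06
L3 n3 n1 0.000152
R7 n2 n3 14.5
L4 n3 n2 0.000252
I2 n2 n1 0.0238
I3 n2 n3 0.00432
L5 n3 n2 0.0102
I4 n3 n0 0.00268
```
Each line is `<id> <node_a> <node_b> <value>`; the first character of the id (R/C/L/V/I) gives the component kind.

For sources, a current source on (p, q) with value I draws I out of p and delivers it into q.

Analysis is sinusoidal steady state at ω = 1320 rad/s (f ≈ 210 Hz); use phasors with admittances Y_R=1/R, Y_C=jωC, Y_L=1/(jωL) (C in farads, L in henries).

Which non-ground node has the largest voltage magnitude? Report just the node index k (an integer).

2

Element admittances at ω=1320 rad/s:
  Y(L1) = 0.000-0.02104j S between n2,n3
  I1: injects 0.21 A into n1 (from n2)
  Y(C1) = 0.000+0.0003722j S between n3,n2
  Y(R1) = 0.08333+0.000j S between n3,n0
  Y(R2) = 0.0005464+0.000j S between n0,n3
  Y(R3) = 0.1464+0.000j S between n0,n3
  Y(R4) = 0.0003571+0.000j S between n3,n2
  Y(R5) = 0.06757+0.000j S between n1,n2
  Y(L2) = 0.000-0.04073j S between n3,n2
  Y(R6) = 0.0001056+0.000j S between n2,n0
  Y(C2) = 0.000+0.001690j S between n0,n3
  Y(L3) = 0.000-4.984j S between n3,n1
  Y(R7) = 0.06897+0.000j S between n2,n3
  Y(L4) = 0.000-3.006j S between n3,n2
  I2: injects 0.0238 A into n1 (from n2)
  I3: injects 0.00432 A into n3 (from n2)
  Y(L5) = 0.000-0.07427j S between n3,n2
  I4: injects 0.00268 A into n0 (from n3)
Assemble and solve the 3×3 MNA system:
  V(n1)=-0.009970+0.04695j  V(n2)=-0.01593-0.07544j  V(n3)=-0.01163+0.0001199j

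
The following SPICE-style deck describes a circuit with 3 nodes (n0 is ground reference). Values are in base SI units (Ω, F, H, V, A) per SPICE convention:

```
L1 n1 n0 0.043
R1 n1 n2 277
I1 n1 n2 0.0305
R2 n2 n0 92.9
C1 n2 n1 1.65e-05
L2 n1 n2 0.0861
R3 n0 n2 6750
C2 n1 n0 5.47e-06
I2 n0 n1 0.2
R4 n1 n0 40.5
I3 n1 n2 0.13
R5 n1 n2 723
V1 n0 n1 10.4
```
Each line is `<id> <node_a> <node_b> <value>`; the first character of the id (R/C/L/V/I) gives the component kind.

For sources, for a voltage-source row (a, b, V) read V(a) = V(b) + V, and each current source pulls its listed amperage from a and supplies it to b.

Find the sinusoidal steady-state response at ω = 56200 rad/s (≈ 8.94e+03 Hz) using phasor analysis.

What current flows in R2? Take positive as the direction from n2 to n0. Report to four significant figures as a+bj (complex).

MNA unknowns: 2 node voltages V₁..V_2 plus 1 source current (V1)
L1: Y=0.000-0.0004138j on G[1,0]
R1: Y=0.003610+0.000j on G[1,2]
I1: z[1]−=0.0305, z[2]+=0.0305
R2: Y=0.01076+0.000j on G[2,0]
C1: Y=0.000+0.9273j on G[2,1]
L2: Y=0.000-0.0002067j on G[1,2]
R3: Y=0.0001481+0.000j on G[0,2]
C2: Y=0.000+0.3074j on G[1,0]
I2: z[0]−=0.2, z[1]+=0.2
R4: Y=0.02469+0.000j on G[1,0]
I3: z[1]−=0.13, z[2]+=0.13
R5: Y=0.001383+0.000j on G[1,2]
V1: row V0−V1=10.4, i_V1 at 0,1
solve → V1=-10.40+0.000j, V2=-10.39-0.2954j
aux → i_V1=-0.5702-3.196j

-0.1119-0.003180j A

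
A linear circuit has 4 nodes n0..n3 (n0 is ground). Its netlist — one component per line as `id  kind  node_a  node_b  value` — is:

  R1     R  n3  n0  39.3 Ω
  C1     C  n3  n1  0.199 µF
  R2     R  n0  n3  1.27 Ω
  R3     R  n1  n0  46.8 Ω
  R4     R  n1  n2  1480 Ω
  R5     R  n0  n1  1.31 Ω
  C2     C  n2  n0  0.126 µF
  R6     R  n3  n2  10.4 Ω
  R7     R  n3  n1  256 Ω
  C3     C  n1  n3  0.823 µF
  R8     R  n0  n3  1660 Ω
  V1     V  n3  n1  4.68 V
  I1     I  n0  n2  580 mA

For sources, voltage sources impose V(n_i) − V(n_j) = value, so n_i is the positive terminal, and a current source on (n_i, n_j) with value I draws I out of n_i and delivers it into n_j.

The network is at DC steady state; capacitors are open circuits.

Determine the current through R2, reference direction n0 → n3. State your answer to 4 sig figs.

-2.095 A

Apply KCL at each of the 3 non-ground nodes and solve the resulting linear system.
Node n1: branches {C1, R3, R4, R5, R7, C3, V1} → V_1 = -2.019
Node n2: branches {R4, C2, R6, I1} → V_2 = 8.618
Node n3: branches {R1, C1, R2, R6, R7, C3, R8, V1} → V_3 = 2.661
Source currents: i(V1)=-1.610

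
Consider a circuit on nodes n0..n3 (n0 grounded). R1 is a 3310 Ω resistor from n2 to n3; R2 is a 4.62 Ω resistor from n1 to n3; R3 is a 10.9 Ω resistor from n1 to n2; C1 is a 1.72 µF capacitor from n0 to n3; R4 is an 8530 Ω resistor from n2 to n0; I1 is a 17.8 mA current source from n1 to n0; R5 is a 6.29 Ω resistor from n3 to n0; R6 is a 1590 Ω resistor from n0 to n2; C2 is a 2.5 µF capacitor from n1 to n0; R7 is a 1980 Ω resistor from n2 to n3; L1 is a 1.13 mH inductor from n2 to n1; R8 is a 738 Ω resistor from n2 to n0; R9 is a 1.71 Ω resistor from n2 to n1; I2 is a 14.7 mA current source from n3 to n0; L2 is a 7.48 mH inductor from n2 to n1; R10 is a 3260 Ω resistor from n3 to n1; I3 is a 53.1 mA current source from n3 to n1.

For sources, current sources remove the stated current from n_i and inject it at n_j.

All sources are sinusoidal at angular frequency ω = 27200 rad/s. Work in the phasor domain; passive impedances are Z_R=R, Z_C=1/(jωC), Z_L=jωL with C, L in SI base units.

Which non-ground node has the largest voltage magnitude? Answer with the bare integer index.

Apply KCL at each of the 3 non-ground nodes and solve the resulting linear system.
Node n1: branches {R2, R3, I1, C2, L1, R9, L2, R10, I3} → V_1 = 0.005292+0.04540j
Node n2: branches {R1, R3, R4, R6, R7, L1, R8, R9, L2} → V_2 = 0.005074+0.04525j
Node n3: branches {R1, R2, C1, R5, R7, I2, R10, I3} → V_3 = -0.1711+0.04749j

3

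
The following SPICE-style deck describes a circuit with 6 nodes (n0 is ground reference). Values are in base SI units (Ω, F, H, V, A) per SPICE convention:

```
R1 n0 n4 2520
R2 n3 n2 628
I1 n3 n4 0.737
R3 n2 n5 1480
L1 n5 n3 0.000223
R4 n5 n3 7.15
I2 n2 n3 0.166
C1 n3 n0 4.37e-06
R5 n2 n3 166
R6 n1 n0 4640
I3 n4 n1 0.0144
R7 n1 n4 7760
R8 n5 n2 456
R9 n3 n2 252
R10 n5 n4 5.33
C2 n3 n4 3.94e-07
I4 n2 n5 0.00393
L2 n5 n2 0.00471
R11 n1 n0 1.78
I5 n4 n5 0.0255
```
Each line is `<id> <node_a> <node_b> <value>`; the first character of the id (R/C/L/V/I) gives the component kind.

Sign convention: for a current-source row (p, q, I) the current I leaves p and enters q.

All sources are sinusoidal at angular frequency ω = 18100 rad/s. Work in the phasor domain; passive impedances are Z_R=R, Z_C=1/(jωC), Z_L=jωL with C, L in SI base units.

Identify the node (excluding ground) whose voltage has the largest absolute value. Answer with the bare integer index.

Apply KCL at each of the 5 non-ground nodes and solve the resulting linear system.
Node n1: branches {R6, I3, R7, R11} → V_1 = 0.02671+0.0004603j
Node n2: branches {R2, R3, I2, R5, R8, R9, I4, L2} → V_2 = -5.797-4.915j
Node n3: branches {R2, I1, L1, R4, I2, C1, R5, R9, C2} → V_3 = -0.01335+0.2138j
Node n4: branches {R1, I1, I3, R7, R10, C2, I5} → V_4 = 4.778+2.008j
Node n5: branches {R3, L1, R4, R8, R10, I4, L2, I5} → V_5 = 1.008+2.196j

2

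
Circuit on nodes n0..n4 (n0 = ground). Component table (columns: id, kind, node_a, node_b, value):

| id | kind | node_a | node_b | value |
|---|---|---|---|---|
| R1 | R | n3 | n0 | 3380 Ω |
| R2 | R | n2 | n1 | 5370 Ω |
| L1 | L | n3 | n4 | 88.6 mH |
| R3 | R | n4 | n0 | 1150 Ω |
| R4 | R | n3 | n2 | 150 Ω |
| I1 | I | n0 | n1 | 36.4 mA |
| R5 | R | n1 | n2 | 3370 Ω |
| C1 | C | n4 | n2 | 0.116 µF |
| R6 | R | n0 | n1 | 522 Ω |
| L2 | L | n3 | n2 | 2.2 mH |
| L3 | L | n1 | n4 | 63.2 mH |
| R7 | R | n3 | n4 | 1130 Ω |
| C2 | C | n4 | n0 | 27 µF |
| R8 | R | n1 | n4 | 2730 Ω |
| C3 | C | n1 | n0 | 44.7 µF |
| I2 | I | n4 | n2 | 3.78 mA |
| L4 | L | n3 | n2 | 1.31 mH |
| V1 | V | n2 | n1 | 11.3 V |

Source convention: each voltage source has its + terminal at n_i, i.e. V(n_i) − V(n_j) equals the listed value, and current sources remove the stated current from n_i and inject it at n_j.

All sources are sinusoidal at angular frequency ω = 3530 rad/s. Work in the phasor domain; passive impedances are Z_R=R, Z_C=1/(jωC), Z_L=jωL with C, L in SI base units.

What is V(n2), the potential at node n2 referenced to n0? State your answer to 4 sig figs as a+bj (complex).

MNA unknowns: 4 node voltages V₁..V_4 plus 1 source current (V1)
R1: Y=0.0002959+0.000j on G[3,0]
R2: Y=0.0001862+0.000j on G[2,1]
L1: Y=0.000-0.003197j on G[3,4]
R3: Y=0.0008696+0.000j on G[4,0]
R4: Y=0.006667+0.000j on G[3,2]
I1: z[0]−=0.0364, z[1]+=0.0364
R5: Y=0.0002967+0.000j on G[1,2]
C1: Y=0.000+0.0004095j on G[4,2]
R6: Y=0.001916+0.000j on G[0,1]
L2: Y=0.000-0.1288j on G[3,2]
L3: Y=0.000-0.004482j on G[1,4]
R7: Y=0.0008850+0.000j on G[3,4]
C2: Y=0.000+0.09531j on G[4,0]
R8: Y=0.0003663+0.000j on G[1,4]
C3: Y=0.000+0.1578j on G[1,0]
I2: z[4]−=0.00378, z[2]+=0.00378
L4: Y=0.000-0.2162j on G[3,2]
V1: row V2−V1=11.3, i_V1 at 2,1
solve → V1=0.2286-0.1684j, V2=11.53-0.1684j, V3=11.42-0.2050j, V4=-0.3738-0.06656j
aux → i_V1=-0.01509+0.03301j

11.53-0.1684j V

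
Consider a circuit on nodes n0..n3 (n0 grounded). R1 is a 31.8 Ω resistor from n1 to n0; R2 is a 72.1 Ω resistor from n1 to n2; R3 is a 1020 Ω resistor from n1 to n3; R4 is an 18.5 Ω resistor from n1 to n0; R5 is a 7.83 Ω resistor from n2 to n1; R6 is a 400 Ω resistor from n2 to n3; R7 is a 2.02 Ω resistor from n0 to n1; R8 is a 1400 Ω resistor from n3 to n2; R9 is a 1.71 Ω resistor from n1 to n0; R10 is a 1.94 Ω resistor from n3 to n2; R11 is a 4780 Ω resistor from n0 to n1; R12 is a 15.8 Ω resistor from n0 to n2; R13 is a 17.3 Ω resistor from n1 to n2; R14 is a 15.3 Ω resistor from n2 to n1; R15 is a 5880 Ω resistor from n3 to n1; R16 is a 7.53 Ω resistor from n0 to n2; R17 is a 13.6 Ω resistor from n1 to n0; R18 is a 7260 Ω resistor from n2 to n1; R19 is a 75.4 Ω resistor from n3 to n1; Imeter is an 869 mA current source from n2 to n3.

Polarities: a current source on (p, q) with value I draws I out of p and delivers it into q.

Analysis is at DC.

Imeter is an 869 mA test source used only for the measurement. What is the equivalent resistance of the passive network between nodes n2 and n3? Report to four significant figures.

R_eq = 1.877 Ω

Apply KCL at each of the 3 non-ground nodes and solve the resulting linear system.
Node n1: branches {R1, R2, R3, R4, R5, R7, R9, R11, R13, R14, R15, R17, R18, R19} → V_1 = 0.007162
Node n2: branches {R2, R5, R6, R8, R10, R12, R13, R14, R16, R18, Imeter} → V_2 = -0.04526
Node n3: branches {R3, R6, R8, R10, R15, R19, Imeter} → V_3 = 1.586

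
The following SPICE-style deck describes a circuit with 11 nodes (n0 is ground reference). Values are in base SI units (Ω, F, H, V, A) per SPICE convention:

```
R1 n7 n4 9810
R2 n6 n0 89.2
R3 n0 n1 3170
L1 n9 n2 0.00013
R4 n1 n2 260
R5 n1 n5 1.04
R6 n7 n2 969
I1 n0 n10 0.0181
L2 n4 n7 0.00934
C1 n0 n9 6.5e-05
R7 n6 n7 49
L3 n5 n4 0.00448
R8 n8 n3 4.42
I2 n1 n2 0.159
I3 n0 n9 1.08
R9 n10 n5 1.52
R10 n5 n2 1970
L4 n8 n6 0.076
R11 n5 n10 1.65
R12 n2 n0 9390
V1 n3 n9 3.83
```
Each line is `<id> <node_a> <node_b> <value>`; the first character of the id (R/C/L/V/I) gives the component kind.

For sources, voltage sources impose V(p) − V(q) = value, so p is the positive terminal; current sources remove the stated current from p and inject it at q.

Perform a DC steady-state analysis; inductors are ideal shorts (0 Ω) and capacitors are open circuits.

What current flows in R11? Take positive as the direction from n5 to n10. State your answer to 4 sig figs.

-0.008679 A

MNA unknowns: 10 node voltages V₁..V_10 plus 5 source currents (L1, L2, L3, L4, V1)
R1: Y=0.0001019 on G[7,4]
R2: Y=0.01121 on G[6,0]
R3: Y=0.0003155 on G[0,1]
L1: row V9−V2=0, i_L1 at 9,2
R4: Y=0.003846 on G[1,2]
R5: Y=0.9615 on G[1,5]
R6: Y=0.001032 on G[7,2]
I1: z[0]−=0.0181, z[10]+=0.0181
L2: row V4−V7=0, i_L2 at 4,7
C1: Y=0.000 on G[0,9]
R7: Y=0.02041 on G[6,7]
L3: row V5−V4=0, i_L3 at 5,4
R8: Y=0.2262 on G[8,3]
I2: z[1]−=0.159, z[2]+=0.159
I3: z[0]−=1.08, z[9]+=1.08
R9: Y=0.6579 on G[10,5]
R10: Y=0.0005076 on G[5,2]
L4: row V8−V6=0, i_L4 at 8,6
R11: Y=0.6061 on G[5,10]
R12: Y=0.0001065 on G[2,0]
V1: row V3−V9=3.83, i_V1 at 3,9
solve → V1=88.17, V2=95.97, V3=99.80, V4=88.34, V5=88.34, V6=94.56, V7=88.34, V8=94.56, V9=95.97, V10=88.35
aux → i_L1=-0.1070, i_L2=-0.1348, i_L3=-0.1348, i_L4=1.187, i_V1=-1.187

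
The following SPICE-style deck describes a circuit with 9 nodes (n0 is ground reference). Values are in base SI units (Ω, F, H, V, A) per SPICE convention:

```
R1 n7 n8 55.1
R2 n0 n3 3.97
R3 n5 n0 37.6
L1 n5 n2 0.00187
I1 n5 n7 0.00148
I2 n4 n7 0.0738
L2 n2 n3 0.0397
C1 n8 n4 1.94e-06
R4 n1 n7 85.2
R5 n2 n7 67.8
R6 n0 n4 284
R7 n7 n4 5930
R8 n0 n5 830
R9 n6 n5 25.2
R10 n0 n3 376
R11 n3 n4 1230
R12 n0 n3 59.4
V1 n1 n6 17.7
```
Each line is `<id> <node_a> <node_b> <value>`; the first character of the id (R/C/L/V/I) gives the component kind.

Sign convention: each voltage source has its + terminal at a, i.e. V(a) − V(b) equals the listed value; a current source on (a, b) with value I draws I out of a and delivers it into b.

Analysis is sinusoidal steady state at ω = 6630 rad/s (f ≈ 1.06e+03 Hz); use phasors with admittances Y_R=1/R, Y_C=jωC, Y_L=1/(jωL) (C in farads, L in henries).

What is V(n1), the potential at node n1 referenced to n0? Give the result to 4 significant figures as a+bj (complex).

Apply KCL at each of the 8 non-ground nodes and solve the resulting linear system.
Node n1: branches {R4, V1} → V_1 = 15.00-0.6639j
Node n2: branches {L1, L2, R5} → V_2 = 0.01705+0.5196j
Node n3: branches {R2, L2, R10, R11, R12} → V_3 = 0.009672+0.01247j
Node n4: branches {I2, C1, R6, R7, R11} → V_4 = 0.8686+4.211j
Node n5: branches {R3, L1, I1, R8, R9} → V_5 = -0.2044-0.6551j
Node n6: branches {R9, V1} → V_6 = -2.698-0.6639j
Node n7: branches {R1, I1, I2, R4, R5, R7} → V_7 = 6.571-0.6935j
Node n8: branches {R1, C1} → V_8 = 2.351-1.744j
Source currents: i(V1)=-0.09895-0.0003481j

15.00-0.6639j V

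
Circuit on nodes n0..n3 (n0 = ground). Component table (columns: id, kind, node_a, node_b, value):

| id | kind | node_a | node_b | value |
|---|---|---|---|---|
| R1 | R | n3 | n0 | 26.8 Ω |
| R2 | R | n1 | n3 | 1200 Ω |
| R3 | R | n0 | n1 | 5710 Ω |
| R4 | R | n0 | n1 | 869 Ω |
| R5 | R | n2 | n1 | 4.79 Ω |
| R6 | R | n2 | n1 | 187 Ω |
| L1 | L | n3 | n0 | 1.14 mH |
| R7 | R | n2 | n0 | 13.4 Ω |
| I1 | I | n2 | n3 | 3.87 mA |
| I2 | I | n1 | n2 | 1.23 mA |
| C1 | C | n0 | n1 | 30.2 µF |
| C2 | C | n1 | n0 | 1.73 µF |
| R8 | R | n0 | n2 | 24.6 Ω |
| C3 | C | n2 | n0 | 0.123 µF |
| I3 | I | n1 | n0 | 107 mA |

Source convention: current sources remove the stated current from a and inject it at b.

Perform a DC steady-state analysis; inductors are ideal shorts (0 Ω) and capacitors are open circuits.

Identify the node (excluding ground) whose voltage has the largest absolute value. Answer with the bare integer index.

MNA unknowns: 3 node voltages V₁..V_3 plus 1 source current (L1)
R1: Y=0.03731 on G[3,0]
R2: Y=0.0008333 on G[1,3]
R3: Y=0.0001751 on G[0,1]
R4: Y=0.001151 on G[0,1]
R5: Y=0.2088 on G[2,1]
R6: Y=0.005348 on G[2,1]
L1: row V3−V0=0, i_L1 at 3,0
R7: Y=0.07463 on G[2,0]
I1: z[2]−=0.00387, z[3]+=0.00387
I2: z[1]−=0.00123, z[2]+=0.00123
C1: Y=0.000 on G[0,1]
C2: Y=0.000 on G[1,0]
R8: Y=0.04065 on G[0,2]
C3: Y=0.000 on G[2,0]
I3: z[1]−=0.107, z[0]+=0.107
solve → V1=-1.426, V2=-0.9351, V3=0.000
aux → i_L1=0.002682

1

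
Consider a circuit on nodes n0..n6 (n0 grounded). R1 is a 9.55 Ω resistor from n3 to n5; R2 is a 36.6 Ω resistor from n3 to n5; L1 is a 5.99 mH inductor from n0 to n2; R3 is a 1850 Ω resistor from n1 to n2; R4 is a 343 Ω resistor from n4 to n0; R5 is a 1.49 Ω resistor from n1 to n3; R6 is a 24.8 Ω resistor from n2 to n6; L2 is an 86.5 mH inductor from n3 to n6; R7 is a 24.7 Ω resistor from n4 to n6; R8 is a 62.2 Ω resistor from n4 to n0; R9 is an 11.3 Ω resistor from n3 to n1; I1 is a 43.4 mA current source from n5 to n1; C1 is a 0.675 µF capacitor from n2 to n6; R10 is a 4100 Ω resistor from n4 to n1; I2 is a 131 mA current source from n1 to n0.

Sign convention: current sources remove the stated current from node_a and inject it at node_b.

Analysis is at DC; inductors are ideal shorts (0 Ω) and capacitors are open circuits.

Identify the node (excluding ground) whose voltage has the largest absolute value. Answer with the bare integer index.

5

Element admittances at DC:
  Y(R1) = 0.1047 S between n3,n5
  Y(R2) = 0.02732 S between n3,n5
  L1: short n0↔n2 (DC inductor)
  Y(R3) = 0.0005405 S between n1,n2
  Y(R4) = 0.002915 S between n4,n0
  Y(R5) = 0.6711 S between n1,n3
  Y(R6) = 0.04032 S between n2,n6
  L2: short n3↔n6 (DC inductor)
  Y(R7) = 0.04049 S between n4,n6
  Y(R8) = 0.01608 S between n4,n0
  Y(R9) = 0.08850 S between n3,n1
  I1: injects 0.0434 A into n1 (from n5)
  Y(C1) = 0.000 S between n2,n6
  Y(R10) = 0.0002439 S between n4,n1
  I2: injects 0.131 A into n0 (from n1)
Assemble and solve the 8×8 MNA system:
  V(n1)=-2.546  V(n2)=0.000  V(n3)=-2.433  V(n4)=-1.660  V(n5)=-2.762  V(n6)=-2.433
  i(L1)=0.09948  i(L2)=-0.1294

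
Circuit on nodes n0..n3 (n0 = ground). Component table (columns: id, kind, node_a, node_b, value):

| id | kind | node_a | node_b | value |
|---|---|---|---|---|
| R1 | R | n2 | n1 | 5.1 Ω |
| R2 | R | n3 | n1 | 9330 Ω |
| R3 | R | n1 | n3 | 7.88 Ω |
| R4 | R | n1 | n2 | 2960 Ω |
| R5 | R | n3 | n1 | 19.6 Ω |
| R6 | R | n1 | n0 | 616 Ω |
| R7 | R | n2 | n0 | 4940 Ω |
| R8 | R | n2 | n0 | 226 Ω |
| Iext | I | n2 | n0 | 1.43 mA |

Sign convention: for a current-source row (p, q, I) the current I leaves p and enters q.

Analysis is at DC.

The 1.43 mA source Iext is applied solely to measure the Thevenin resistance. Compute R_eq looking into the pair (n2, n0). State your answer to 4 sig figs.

Element admittances at DC:
  Y(R1) = 0.1961 S between n2,n1
  Y(R2) = 0.0001072 S between n3,n1
  Y(R3) = 0.1269 S between n1,n3
  Y(R4) = 0.0003378 S between n1,n2
  Y(R5) = 0.05102 S between n3,n1
  Y(R6) = 0.001623 S between n1,n0
  Y(R7) = 0.0002024 S between n2,n0
  Y(R8) = 0.004425 S between n2,n0
  Iext: injects 0.00143 A into n0 (from n2)
Assemble and solve the 3×3 MNA system:
  V(n1)=-0.2274  V(n2)=-0.2293  V(n3)=-0.2274

R_eq = 160.3 Ω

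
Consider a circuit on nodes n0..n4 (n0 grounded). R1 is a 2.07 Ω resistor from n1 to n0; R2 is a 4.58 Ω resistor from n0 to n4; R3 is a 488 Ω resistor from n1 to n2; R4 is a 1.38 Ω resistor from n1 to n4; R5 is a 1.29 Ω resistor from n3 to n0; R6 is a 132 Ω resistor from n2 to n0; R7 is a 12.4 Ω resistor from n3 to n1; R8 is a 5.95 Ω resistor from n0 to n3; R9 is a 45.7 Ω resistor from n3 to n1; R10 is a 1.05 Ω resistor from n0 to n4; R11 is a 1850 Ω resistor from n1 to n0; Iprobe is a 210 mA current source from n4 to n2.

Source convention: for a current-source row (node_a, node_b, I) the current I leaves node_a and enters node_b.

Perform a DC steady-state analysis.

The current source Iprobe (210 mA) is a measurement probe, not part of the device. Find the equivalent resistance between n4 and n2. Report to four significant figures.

R_eq = 104.5 Ω

Element admittances at DC:
  Y(R1) = 0.4831 S between n1,n0
  Y(R2) = 0.2183 S between n0,n4
  Y(R3) = 0.002049 S between n1,n2
  Y(R4) = 0.7246 S between n1,n4
  Y(R5) = 0.7752 S between n3,n0
  Y(R6) = 0.007576 S between n2,n0
  Y(R7) = 0.08065 S between n3,n1
  Y(R8) = 0.1681 S between n0,n3
  Y(R9) = 0.02188 S between n3,n1
  Y(R10) = 0.9524 S between n0,n4
  Y(R11) = 0.0005405 S between n1,n0
  Iprobe: injects 0.21 A into n2 (from n4)
Assemble and solve the 4×4 MNA system:
  V(n1)=-0.03470  V(n2)=21.81  V(n3)=-0.003402  V(n4)=-0.1241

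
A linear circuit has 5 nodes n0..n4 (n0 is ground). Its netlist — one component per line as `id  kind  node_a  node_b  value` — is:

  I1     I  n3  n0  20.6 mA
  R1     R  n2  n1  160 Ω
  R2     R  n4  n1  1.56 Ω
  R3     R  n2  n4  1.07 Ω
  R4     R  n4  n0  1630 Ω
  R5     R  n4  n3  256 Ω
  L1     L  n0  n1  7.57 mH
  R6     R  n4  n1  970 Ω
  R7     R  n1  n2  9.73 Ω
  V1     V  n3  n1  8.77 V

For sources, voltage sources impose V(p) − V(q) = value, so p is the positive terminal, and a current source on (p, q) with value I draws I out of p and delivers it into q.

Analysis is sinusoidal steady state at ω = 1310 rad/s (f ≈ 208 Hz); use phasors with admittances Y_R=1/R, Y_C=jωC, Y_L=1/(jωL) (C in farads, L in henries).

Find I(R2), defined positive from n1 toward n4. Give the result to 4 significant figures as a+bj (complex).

MNA unknowns: 4 node voltages V₁..V_4 plus 1 source current (V1)
I1: z[3]−=0.0206, z[0]+=0.0206
R1: Y=0.006250+0.000j on G[2,1]
R2: Y=0.6410+0.000j on G[4,1]
R3: Y=0.9346+0.000j on G[2,4]
R4: Y=0.0006135+0.000j on G[4,0]
R5: Y=0.003906+0.000j on G[4,3]
L1: Y=0.000-0.1008j on G[0,1]
R6: Y=0.001031+0.000j on G[4,1]
R7: Y=0.1028+0.000j on G[1,2]
V1: row V3−V1=8.77, i_V1 at 3,1
solve → V1=-0.001243-0.2046j, V2=0.03998-0.2044j, V3=8.769-0.2046j, V4=0.04479-0.2044j
aux → i_V1=-0.05468+6.587e-07j

-0.02951-0.0001081j A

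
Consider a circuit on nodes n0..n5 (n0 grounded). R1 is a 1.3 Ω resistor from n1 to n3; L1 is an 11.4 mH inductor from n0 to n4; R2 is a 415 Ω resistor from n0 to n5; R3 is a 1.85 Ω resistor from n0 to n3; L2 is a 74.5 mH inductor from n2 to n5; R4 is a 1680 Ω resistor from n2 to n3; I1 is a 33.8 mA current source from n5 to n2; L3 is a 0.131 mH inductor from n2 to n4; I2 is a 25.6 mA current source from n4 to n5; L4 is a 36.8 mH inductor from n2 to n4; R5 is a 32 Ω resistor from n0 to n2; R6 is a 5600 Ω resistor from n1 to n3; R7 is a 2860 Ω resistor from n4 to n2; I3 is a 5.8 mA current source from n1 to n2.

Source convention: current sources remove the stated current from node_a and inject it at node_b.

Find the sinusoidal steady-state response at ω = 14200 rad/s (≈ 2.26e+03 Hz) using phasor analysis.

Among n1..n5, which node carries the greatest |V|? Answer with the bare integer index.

5

Element admittances at ω=14200 rad/s:
  Y(R1) = 0.7692+0.000j S between n1,n3
  Y(L1) = 0.000-0.006177j S between n0,n4
  Y(R2) = 0.002410+0.000j S between n0,n5
  Y(R3) = 0.5405+0.000j S between n0,n3
  Y(L2) = 0.000-0.0009453j S between n2,n5
  Y(R4) = 0.0005952+0.000j S between n2,n3
  I1: injects 0.0338 A into n2 (from n5)
  Y(L3) = 0.000-0.5376j S between n2,n4
  I2: injects 0.0256 A into n5 (from n4)
  Y(L4) = 0.000-0.001914j S between n2,n4
  Y(R5) = 0.03125+0.000j S between n0,n2
  Y(R6) = 0.0001786+0.000j S between n1,n3
  Y(R7) = 0.0003497+0.000j S between n4,n2
  I3: injects 0.0058 A into n2 (from n1)
Assemble and solve the 5×5 MNA system:
  V(n1)=-0.01785+0.0001839j  V(n2)=0.3740+0.1672j  V(n3)=-0.01031+0.0001839j  V(n4)=0.3698+0.1184j  V(n5)=-2.842-1.262j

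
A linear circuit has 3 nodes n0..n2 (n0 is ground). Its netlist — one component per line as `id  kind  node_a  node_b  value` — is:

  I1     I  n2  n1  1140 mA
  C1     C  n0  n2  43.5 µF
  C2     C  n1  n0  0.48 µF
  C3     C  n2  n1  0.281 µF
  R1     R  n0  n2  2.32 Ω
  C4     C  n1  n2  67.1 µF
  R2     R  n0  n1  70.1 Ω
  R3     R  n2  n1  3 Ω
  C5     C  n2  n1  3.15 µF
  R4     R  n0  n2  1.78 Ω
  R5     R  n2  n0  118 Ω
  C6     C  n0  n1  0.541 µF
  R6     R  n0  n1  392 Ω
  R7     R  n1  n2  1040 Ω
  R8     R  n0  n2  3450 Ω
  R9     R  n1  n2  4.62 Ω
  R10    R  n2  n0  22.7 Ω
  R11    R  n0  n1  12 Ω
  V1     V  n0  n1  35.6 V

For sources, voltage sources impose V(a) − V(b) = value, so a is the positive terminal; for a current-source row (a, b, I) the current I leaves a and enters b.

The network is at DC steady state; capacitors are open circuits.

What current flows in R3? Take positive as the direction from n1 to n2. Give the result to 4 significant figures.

-7.535 A

MNA unknowns: 2 node voltages V₁..V_2 plus 1 source current (V1)
I1: z[2]−=1.14, z[1]+=1.14
C1: Y=0.000 on G[0,2]
C2: Y=0.000 on G[1,0]
C3: Y=0.000 on G[2,1]
R1: Y=0.4310 on G[0,2]
C4: Y=0.000 on G[1,2]
R2: Y=0.01427 on G[0,1]
R3: Y=0.3333 on G[2,1]
C5: Y=0.000 on G[2,1]
R4: Y=0.5618 on G[0,2]
R5: Y=0.008475 on G[2,0]
C6: Y=0.000 on G[0,1]
R6: Y=0.002551 on G[0,1]
R7: Y=0.0009615 on G[1,2]
R8: Y=0.0002899 on G[0,2]
R9: Y=0.2165 on G[1,2]
R10: Y=0.04405 on G[2,0]
R11: Y=0.08333 on G[0,1]
V1: row V0−V1=35.6, i_V1 at 0,1
solve → V1=-35.60, V2=-13.00
aux → i_V1=-17.15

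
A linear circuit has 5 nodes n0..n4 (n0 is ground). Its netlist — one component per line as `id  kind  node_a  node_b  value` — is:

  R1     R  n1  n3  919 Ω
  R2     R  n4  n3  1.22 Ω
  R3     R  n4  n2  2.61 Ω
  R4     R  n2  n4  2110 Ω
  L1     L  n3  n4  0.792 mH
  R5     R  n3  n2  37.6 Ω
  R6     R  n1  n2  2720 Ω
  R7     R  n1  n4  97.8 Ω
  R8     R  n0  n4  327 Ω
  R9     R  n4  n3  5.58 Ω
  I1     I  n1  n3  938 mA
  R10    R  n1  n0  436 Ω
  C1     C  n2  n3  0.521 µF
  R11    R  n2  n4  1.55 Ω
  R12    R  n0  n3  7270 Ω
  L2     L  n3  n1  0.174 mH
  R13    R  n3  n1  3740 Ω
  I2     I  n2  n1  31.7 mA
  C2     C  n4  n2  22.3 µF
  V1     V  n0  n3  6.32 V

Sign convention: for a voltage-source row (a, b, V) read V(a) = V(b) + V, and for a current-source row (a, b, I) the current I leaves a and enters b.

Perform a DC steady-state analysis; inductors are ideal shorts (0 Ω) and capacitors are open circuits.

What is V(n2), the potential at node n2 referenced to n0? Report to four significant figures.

Apply KCL at each of the 4 non-ground nodes and solve the resulting linear system.
Node n1: branches {R1, R6, R7, I1, R10, L2, R13, I2} → V_1 = -6.320
Node n2: branches {R3, R4, R5, R6, C1, R11, I2, C2} → V_2 = -6.350
Node n3: branches {R1, R2, L1, R5, R9, I1, C1, R12, L2, R13, V1} → V_3 = -6.320
Node n4: branches {R2, R3, R4, L1, R7, R8, R9, R11, C2} → V_4 = -6.320
Source currents: i(L1)=0.01156, i(L2)=0.8918, i(V1)=-0.03469

-6.350 V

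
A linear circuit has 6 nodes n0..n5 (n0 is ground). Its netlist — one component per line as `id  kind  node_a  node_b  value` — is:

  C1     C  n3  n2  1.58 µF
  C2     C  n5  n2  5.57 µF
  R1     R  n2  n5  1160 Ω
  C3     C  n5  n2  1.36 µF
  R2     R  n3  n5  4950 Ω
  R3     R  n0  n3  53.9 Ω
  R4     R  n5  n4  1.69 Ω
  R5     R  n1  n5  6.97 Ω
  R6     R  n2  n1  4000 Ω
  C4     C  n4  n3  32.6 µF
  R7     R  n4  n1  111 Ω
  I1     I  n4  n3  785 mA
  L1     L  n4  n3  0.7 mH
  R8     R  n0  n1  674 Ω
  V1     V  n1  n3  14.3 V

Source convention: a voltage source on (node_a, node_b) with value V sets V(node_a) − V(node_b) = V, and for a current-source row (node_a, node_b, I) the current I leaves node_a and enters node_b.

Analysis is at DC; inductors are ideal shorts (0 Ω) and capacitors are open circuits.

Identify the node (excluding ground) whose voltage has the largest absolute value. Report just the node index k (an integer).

MNA unknowns: 5 node voltages V₁..V_5 plus 2 source currents (L1, V1)
C1: Y=0.000 on G[3,2]
C2: Y=0.000 on G[5,2]
R1: Y=0.0008621 on G[2,5]
C3: Y=0.000 on G[5,2]
R2: Y=0.0002020 on G[3,5]
R3: Y=0.01855 on G[0,3]
R4: Y=0.5917 on G[5,4]
R5: Y=0.1435 on G[1,5]
R6: Y=0.0002500 on G[2,1]
C4: Y=0.000 on G[4,3]
R7: Y=0.009009 on G[4,1]
I1: z[4]−=0.785, z[3]+=0.785
L1: row V4−V3=0, i_L1 at 4,3
R8: Y=0.001484 on G[0,1]
V1: row V1−V3=14.3, i_V1 at 1,3
solve → V1=13.24, V2=4.321, V3=-1.059, V4=-1.059, V5=1.734
aux → i_L1=0.9964, i_V1=-1.802

1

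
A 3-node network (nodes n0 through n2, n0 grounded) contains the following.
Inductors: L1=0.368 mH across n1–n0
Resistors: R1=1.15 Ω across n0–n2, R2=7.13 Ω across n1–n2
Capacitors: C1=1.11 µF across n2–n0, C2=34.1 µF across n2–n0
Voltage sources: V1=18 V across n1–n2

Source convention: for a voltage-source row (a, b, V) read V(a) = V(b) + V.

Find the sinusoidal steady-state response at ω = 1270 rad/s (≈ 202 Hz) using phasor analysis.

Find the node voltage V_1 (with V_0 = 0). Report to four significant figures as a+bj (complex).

2.318+6.509j V

MNA unknowns: 2 node voltages V₁..V_2 plus 1 source current (V1)
L1: Y=0.000-2.140j on G[1,0]
R1: Y=0.8696+0.000j on G[0,2]
C1: Y=0.000+0.001410j on G[2,0]
C2: Y=0.000+0.04331j on G[2,0]
R2: Y=0.1403+0.000j on G[1,2]
V1: row V1−V2=18, i_V1 at 1,2
solve → V1=2.318+6.509j, V2=-15.68+6.509j
aux → i_V1=-16.45+4.959j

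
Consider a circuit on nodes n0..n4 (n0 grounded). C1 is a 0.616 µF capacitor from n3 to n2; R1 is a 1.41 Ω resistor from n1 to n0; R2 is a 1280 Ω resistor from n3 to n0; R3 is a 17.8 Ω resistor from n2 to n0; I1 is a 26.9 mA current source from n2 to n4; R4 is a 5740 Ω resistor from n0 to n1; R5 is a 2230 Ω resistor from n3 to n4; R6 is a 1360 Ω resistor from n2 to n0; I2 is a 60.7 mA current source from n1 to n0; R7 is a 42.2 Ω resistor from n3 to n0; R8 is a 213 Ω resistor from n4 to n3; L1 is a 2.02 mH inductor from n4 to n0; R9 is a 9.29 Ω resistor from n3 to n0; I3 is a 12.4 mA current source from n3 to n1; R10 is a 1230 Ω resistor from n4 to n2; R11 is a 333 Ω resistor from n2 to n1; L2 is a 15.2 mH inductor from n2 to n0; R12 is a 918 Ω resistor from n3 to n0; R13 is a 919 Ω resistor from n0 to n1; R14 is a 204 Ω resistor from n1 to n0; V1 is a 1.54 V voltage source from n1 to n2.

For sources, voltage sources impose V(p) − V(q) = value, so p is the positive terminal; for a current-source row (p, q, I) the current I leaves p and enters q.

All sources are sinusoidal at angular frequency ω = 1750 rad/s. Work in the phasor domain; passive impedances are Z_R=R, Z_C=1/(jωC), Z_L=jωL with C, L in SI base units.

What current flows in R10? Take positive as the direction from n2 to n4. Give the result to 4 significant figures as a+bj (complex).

-0.001237-0.0001308j A

Apply KCL at each of the 4 non-ground nodes and solve the resulting linear system.
Node n1: branches {R1, R4, I2, I3, R11, R13, R14, V1} → V_1 = 0.02113-0.07177j
Node n2: branches {C1, R3, I1, R6, R10, R11, L2, V1} → V_2 = -1.519-0.07177j
Node n3: branches {C1, R2, R5, R7, R8, R9, I3, R12} → V_3 = -0.08904-0.007830j
Node n4: branches {I1, R5, R8, L1, R10} → V_4 = 0.002224+0.08906j
Source currents: i(V1)=-0.06804+0.05134j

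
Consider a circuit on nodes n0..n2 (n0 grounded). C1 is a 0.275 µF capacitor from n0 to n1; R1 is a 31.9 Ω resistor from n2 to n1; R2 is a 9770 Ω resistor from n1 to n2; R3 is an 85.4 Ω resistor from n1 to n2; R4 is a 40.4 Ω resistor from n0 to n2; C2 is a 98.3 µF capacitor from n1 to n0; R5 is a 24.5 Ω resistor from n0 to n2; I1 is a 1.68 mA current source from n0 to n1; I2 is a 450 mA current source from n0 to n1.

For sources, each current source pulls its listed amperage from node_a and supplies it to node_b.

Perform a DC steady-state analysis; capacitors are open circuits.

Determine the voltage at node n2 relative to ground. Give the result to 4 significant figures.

Apply KCL at each of the 2 non-ground nodes and solve the resulting linear system.
Node n1: branches {C1, R1, R2, R3, C2, I1, I2} → V_1 = 17.35
Node n2: branches {R1, R2, R3, R4, R5} → V_2 = 6.889

6.889 V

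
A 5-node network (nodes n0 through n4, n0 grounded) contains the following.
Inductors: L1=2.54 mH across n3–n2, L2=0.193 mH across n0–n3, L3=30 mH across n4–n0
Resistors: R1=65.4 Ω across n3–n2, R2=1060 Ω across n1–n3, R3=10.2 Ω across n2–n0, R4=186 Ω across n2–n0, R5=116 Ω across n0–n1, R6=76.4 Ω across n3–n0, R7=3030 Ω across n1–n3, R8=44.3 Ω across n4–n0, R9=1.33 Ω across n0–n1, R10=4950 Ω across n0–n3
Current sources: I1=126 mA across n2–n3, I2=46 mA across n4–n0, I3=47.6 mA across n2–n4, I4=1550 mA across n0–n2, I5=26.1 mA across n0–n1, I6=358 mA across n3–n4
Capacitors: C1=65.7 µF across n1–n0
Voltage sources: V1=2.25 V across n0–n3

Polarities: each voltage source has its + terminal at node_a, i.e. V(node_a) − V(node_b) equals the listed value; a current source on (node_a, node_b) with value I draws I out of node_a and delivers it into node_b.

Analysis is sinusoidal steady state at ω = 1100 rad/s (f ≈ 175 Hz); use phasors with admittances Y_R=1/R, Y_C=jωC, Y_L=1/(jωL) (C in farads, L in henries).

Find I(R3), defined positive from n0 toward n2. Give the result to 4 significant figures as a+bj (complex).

MNA unknowns: 4 node voltages V₁..V_4 plus 1 source current (V1)
L1: Y=0.000-0.3579j on G[3,2]
R1: Y=0.01529+0.000j on G[3,2]
L2: Y=0.000-4.710j on G[0,3]
R2: Y=0.0009434+0.000j on G[1,3]
R3: Y=0.09804+0.000j on G[2,0]
I1: z[2]−=0.126, z[3]+=0.126
I2: z[4]−=0.046, z[0]+=0.046
R4: Y=0.005376+0.000j on G[2,0]
R5: Y=0.008621+0.000j on G[0,1]
L3: Y=0.000-0.03030j on G[4,0]
I3: z[2]−=0.0476, z[4]+=0.0476
R6: Y=0.01309+0.000j on G[3,0]
I4: z[0]−=1.55, z[2]+=1.55
C1: Y=0.000+0.07227j on G[1,0]
I5: z[0]−=0.0261, z[1]+=0.0261
R7: Y=0.0003300+0.000j on G[1,3]
R8: Y=0.02257+0.000j on G[4,0]
I6: z[3]−=0.358, z[4]+=0.358
R9: Y=0.7519+0.000j on G[0,1]
R10: Y=0.0002020+0.000j on G[0,3]
V1: row V0−V3=2.25, i_V1 at 0,3
solve → V1=0.03023-0.002868j, V2=-0.9067+4.050j, V3=-2.250+0.000j, V4=5.685+7.632j
aux → i_V1=-1.271+11.02j

0.08889-0.3971j A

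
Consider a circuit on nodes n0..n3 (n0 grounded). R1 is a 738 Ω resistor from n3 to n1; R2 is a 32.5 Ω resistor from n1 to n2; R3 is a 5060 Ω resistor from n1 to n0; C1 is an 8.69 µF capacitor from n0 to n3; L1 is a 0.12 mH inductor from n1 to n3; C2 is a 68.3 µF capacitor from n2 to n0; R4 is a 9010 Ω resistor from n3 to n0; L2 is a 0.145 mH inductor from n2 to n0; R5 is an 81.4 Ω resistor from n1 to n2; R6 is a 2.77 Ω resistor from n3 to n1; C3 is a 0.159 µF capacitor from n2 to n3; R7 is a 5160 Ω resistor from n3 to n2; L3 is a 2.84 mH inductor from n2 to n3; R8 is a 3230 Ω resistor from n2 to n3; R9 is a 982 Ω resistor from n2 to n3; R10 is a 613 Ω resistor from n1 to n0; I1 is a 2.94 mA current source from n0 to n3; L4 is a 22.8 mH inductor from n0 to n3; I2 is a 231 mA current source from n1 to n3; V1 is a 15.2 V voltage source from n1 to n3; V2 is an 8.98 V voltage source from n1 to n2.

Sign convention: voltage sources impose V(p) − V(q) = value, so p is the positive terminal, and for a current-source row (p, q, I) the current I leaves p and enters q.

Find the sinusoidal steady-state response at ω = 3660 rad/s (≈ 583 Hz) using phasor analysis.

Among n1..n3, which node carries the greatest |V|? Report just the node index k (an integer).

1

MNA unknowns: 3 node voltages V₁..V_3 plus 2 source currents (V1, V2)
R1: Y=0.001355+0.000j on G[3,1]
R2: Y=0.03077+0.000j on G[1,2]
R3: Y=0.0001976+0.000j on G[1,0]
C1: Y=0.000+0.03181j on G[0,3]
L1: Y=0.000-2.277j on G[1,3]
C2: Y=0.000+0.2500j on G[2,0]
R4: Y=0.0001110+0.000j on G[3,0]
L2: Y=0.000-1.884j on G[2,0]
R5: Y=0.01229+0.000j on G[1,2]
R6: Y=0.3610+0.000j on G[3,1]
C3: Y=0.000+0.0005819j on G[2,3]
R7: Y=0.0001938+0.000j on G[3,2]
L3: Y=0.000-0.09621j on G[2,3]
R8: Y=0.0003096+0.000j on G[2,3]
R9: Y=0.001018+0.000j on G[2,3]
R10: Y=0.001631+0.000j on G[1,0]
I1: z[0]−=0.00294, z[3]+=0.00294
L4: Y=0.000-0.01198j on G[0,3]
I2: z[1]−=0.231, z[3]+=0.231
V1: row V1−V3=15.2, i_V1 at 1,3
V2: row V1−V2=8.98, i_V2 at 1,2
solve → V1=8.904-0.007832j, V2=-0.07637-0.007832j, V3=-6.296-0.007832j
aux → i_V1=-5.752+35.08j, i_V2=-0.3900-0.4700j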